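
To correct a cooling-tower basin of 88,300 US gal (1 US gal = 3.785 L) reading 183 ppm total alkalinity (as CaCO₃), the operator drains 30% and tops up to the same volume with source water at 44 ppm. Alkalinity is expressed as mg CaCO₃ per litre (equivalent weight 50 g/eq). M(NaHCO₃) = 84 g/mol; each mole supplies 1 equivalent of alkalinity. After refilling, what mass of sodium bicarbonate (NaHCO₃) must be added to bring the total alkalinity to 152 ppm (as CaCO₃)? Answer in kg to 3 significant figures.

Volume: 88,300 US gal × 3.785 L/gal = 334,216 L.
After draining 30% and refilling: 183 × 0.70 + 44 × 0.30 = 141.3 ppm.
Deficit to target: 152 − 141.3 = 10.7 mg/L.
As CaCO₃: 10.7 mg/L × 334,216 L = 3576 g; ÷ 50 g/eq ÷ 1 = 71.52 mol NaHCO₃.
Mass: 71.52 × 84 = 6008 g.

6.01 kg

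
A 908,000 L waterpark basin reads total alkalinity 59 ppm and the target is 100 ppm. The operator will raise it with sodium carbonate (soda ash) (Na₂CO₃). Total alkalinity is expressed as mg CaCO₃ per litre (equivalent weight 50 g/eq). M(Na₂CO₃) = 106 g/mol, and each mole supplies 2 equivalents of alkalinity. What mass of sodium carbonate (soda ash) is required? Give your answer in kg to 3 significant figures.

39.5 kg

Alkalinity to add: (100 − 59) = 41 mg/L as CaCO₃ × 908,000 L = 37,230 g as CaCO₃.
Equivalents: 37,230 g ÷ 50 g/eq = 744.6 eq.
Each mole of Na₂CO₃ supplies 2 eq, so 744.6 / 2 = 372.3 mol.
Mass: 372.3 mol × 106 g/mol = 39,460 g.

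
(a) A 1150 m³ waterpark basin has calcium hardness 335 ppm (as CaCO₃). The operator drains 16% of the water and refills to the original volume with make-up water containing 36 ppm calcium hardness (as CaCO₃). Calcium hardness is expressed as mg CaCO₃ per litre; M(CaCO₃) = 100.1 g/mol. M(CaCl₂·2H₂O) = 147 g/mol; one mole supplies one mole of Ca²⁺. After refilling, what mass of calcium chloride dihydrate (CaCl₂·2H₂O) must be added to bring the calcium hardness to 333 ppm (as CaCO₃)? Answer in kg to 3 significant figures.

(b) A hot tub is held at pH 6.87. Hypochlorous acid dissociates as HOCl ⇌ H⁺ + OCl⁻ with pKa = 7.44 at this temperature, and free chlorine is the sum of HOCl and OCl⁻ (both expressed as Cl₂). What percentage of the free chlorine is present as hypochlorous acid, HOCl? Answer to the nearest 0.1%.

(a) Volume: 1150 m³ = 1,150,000 L.
(a) After draining 16% and refilling: 335 × 0.84 + 36 × 0.16 = 287.16 ppm.
(a) Deficit to target: 333 − 287.16 = 45.84 mg/L.
(a) As CaCO₃: 45.84 mg/L × 1,150,000 L = 52,720 g; ÷ 100.1 = 526.6 mol Ca²⁺.
(a) Mass: 526.6 × 147 = 77,420 g.

(b) [OCl⁻]/[HOCl] = 10^(pH − pKa) = 10^(6.87 − 7.44) = 10^-0.57 = 0.2692.
(b) Fraction as HOCl = 1 / (1 + 0.2692) = 0.7879.

(a) 77.4 kg; (b) 78.8%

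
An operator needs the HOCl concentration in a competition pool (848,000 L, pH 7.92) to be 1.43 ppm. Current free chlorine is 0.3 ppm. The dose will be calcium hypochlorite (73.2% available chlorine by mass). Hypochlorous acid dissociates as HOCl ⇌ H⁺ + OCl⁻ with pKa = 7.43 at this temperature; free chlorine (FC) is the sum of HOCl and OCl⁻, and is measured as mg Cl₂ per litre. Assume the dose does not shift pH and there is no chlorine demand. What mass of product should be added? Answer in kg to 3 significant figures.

[OCl⁻]/[HOCl] = 10^(pH − pKa) = 10^(7.92 − 7.43) = 3.09; fraction as HOCl = 1/(1 + 3.09) = 0.2445.
Free chlorine required for 1.43 ppm HOCl: 1.43 / 0.2445 = 5.849 ppm.
FC to add: 5.849 − 0.3 = 5.549 mg/L as Cl₂.
Cl₂ equivalent: 5.549 mg/L × 848,000 L = 4706 g.
Product at 73.2% available Cl: 4706 / 0.732 = 6428 g.

6.43 kg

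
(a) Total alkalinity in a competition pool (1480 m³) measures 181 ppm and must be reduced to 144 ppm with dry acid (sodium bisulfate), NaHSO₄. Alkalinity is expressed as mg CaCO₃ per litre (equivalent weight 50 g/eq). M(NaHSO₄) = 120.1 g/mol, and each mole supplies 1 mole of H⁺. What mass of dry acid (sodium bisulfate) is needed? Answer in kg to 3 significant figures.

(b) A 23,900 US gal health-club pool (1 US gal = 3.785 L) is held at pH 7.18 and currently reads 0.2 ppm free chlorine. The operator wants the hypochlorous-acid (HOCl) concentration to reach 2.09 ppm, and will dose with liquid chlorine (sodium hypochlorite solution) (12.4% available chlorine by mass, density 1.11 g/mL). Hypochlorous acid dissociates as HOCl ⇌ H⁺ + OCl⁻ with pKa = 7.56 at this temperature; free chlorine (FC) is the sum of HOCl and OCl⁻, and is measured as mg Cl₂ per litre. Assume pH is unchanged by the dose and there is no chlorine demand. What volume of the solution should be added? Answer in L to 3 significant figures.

(a) 132 kg; (b) 1.81 L

(a) Volume: 1480 m³ = 1,480,000 L.
(a) Alkalinity to neutralize: (181 − 144) = 37 mg/L as CaCO₃ × 1,480,000 L = 54,760 g as CaCO₃.
(a) Equivalents of H⁺ required: 54,760 ÷ 50 g/eq = 1095 eq = 1095 mol NaHSO₄.
(a) Mass of NaHSO₄: 1095 × 120.1 = 131,500 g.

(b) Volume: 23,900 US gal × 3.785 L/gal = 90,462 L.
(b) [OCl⁻]/[HOCl] = 10^(pH − pKa) = 10^(7.18 − 7.56) = 0.4169; fraction as HOCl = 1/(1 + 0.4169) = 0.7058.
(b) Free chlorine required for 2.09 ppm HOCl: 2.09 / 0.7058 = 2.961 ppm.
(b) FC to add: 2.961 − 0.2 = 2.761 mg/L as Cl₂.
(b) Cl₂ equivalent: 2.761 mg/L × 90,462 L = 249.8 g.
(b) Product at 12.4% available Cl: 249.8 / 0.124 = 2014 g.
(b) Volume: 2014 g ÷ 1.11 g/mL = 1815 mL.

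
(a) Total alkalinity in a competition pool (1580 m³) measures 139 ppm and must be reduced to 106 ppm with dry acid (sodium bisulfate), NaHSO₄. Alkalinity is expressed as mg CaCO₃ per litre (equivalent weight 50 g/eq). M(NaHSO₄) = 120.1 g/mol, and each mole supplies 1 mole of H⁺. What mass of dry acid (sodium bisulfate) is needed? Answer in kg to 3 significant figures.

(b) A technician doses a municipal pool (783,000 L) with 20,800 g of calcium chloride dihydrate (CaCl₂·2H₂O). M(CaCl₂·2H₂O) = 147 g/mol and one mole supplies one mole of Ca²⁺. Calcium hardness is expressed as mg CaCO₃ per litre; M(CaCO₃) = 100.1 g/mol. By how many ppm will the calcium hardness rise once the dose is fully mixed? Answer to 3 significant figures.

(a) Volume: 1580 m³ = 1,580,000 L.
(a) Alkalinity to neutralize: (139 − 106) = 33 mg/L as CaCO₃ × 1,580,000 L = 52,140 g as CaCO₃.
(a) Equivalents of H⁺ required: 52,140 ÷ 50 g/eq = 1043 eq = 1043 mol NaHSO₄.
(a) Mass of NaHSO₄: 1043 × 120.1 = 125,200 g.

(b) Moles of Ca²⁺: 20,800 g ÷ 147 g/mol = 141.5 mol.
(b) As CaCO₃: 141.5 mol × 100.1 g/mol = 14,160 g.
(b) Rise: 14,160 g / 783,000 L × 1000 = 18.09 mg/L.

(a) 125 kg; (b) 18.1 ppm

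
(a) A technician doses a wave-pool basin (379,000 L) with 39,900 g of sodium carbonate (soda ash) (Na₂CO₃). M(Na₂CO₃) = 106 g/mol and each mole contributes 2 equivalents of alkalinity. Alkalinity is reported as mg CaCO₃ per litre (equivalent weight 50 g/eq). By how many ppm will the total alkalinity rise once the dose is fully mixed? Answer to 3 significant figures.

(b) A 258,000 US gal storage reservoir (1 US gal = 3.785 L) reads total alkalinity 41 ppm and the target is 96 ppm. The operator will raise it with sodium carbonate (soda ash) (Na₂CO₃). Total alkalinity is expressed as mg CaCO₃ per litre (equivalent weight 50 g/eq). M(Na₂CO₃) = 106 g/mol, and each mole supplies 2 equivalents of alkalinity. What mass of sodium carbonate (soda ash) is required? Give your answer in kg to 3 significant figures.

(a) 99.3 ppm; (b) 56.9 kg

(a) Moles of Na₂CO₃: 39,900 g ÷ 106 g/mol = 376.4 mol → 752.8 eq of alkalinity.
(a) As CaCO₃: 752.8 eq × 50 g/eq = 37,640 g.
(a) Rise: 37,640 g / 379,000 L × 1000 = 99.32 mg/L.

(b) Volume: 258,000 US gal × 3.785 L/gal = 976,530 L.
(b) Alkalinity to add: (96 − 41) = 55 mg/L as CaCO₃ × 976,530 L = 53,710 g as CaCO₃.
(b) Equivalents: 53,710 g ÷ 50 g/eq = 1074 eq.
(b) Each mole of Na₂CO₃ supplies 2 eq, so 1074 / 2 = 537.1 mol.
(b) Mass: 537.1 mol × 106 g/mol = 56,930 g.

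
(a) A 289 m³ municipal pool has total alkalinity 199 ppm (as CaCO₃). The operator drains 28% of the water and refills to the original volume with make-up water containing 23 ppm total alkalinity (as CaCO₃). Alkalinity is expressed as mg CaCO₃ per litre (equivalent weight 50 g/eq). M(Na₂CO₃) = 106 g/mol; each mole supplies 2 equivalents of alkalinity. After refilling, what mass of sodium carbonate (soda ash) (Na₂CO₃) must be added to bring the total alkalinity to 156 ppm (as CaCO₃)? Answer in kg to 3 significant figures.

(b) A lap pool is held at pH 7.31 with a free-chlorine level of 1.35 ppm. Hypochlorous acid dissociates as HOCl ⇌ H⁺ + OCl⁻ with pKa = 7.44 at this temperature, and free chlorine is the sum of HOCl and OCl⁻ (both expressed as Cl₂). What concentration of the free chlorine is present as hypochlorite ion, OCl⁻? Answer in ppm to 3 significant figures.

(a) Volume: 289 m³ = 289,000 L.
(a) After draining 28% and refilling: 199 × 0.72 + 23 × 0.28 = 149.72 ppm.
(a) Deficit to target: 156 − 149.72 = 6.28 mg/L.
(a) As CaCO₃: 6.28 mg/L × 289,000 L = 1815 g; ÷ 50 g/eq ÷ 2 = 18.15 mol Na₂CO₃.
(a) Mass: 18.15 × 106 = 1924 g.

(b) [OCl⁻]/[HOCl] = 10^(pH − pKa) = 10^(7.31 − 7.44) = 10^-0.13 = 0.7413.
(b) Fraction as HOCl = 1 / (1 + 0.7413) = 0.5743.
(b) OCl⁻ = (1 − 0.5743) × 1.35 ppm = 0.5747 ppm.

(a) 1.92 kg; (b) 0.575 ppm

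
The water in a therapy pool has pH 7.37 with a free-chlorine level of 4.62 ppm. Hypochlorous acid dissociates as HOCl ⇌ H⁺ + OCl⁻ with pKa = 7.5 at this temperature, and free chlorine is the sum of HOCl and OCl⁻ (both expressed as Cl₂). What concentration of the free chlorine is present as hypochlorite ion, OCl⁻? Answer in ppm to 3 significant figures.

1.97 ppm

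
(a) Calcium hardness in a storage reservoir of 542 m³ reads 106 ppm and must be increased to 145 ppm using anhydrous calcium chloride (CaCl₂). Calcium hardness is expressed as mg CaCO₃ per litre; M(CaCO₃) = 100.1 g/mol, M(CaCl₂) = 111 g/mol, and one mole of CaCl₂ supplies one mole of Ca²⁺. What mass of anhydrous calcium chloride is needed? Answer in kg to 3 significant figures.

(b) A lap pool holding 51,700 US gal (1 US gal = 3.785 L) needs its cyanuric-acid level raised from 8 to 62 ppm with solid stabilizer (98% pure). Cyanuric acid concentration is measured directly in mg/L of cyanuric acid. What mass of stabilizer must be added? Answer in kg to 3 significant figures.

(a) 23.4 kg; (b) 10.8 kg

(a) Volume: 542 m³ = 542,000 L.
(a) Hardness to add: (145 − 106) = 39 mg/L as CaCO₃ × 542,000 L = 21,140 g as CaCO₃.
(a) Moles of Ca²⁺ (1 mol Ca²⁺ ≡ 1 mol CaCO₃): 21,140 / 100.1 g/mol = 211.2 mol.
(a) Mass of CaCl₂: 211.2 × 111 = 23,440 g.

(b) Volume: 51,700 US gal × 3.785 L/gal = 195,684 L.
(b) CYA to add: (62 − 8) = 54 mg/L × 195,684 L = 10,570 g cyanuric acid.
(b) At 98% purity: 10,570 / 0.98 = 10,780 g product.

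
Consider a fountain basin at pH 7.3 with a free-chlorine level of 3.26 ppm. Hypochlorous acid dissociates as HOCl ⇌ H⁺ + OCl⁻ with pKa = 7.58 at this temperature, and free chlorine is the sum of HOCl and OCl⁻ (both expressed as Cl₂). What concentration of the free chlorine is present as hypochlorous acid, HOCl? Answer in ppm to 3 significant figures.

2.14 ppm

[OCl⁻]/[HOCl] = 10^(pH − pKa) = 10^(7.3 − 7.58) = 10^-0.28 = 0.5248.
Fraction as HOCl = 1 / (1 + 0.5248) = 0.6558.
HOCl = 0.6558 × 3.26 ppm = 2.138 ppm.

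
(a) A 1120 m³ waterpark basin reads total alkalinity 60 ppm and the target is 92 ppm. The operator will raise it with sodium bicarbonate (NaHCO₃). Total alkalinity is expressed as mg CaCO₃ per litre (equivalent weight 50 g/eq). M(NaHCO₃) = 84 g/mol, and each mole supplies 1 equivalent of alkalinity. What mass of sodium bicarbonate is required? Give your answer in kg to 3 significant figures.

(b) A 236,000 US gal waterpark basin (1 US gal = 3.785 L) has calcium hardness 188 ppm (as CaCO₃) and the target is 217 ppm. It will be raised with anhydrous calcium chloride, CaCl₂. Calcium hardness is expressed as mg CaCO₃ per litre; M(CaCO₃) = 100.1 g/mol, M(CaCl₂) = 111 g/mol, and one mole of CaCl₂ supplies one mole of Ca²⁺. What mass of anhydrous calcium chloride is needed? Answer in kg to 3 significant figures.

(a) 60.2 kg; (b) 28.7 kg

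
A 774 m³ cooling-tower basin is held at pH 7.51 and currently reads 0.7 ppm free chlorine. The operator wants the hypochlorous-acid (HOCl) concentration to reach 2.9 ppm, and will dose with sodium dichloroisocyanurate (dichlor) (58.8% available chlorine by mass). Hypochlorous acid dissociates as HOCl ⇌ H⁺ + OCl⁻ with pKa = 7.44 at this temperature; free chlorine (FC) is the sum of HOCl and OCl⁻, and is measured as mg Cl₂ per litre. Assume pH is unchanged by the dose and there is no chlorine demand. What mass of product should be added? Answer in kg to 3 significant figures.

7.38 kg

Volume: 774 m³ = 774,000 L.
[OCl⁻]/[HOCl] = 10^(pH − pKa) = 10^(7.51 − 7.44) = 1.175; fraction as HOCl = 1/(1 + 1.175) = 0.4598.
Free chlorine required for 2.9 ppm HOCl: 2.9 / 0.4598 = 6.307 ppm.
FC to add: 6.307 − 0.7 = 5.607 mg/L as Cl₂.
Cl₂ equivalent: 5.607 mg/L × 774,000 L = 4340 g.
Product at 58.8% available Cl: 4340 / 0.588 = 7381 g.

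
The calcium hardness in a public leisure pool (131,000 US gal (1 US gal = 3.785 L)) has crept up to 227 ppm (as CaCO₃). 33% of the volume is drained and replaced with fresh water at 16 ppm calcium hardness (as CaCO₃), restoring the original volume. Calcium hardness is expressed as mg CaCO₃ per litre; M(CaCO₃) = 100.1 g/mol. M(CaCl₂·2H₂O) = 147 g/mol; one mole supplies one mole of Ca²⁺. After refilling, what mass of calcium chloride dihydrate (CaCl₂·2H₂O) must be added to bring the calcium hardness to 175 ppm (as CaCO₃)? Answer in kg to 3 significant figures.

12.8 kg

Volume: 131,000 US gal × 3.785 L/gal = 495,835 L.
After draining 33% and refilling: 227 × 0.67 + 16 × 0.33 = 157.37 ppm.
Deficit to target: 175 − 157.37 = 17.63 mg/L.
As CaCO₃: 17.63 mg/L × 495,835 L = 8742 g; ÷ 100.1 = 87.33 mol Ca²⁺.
Mass: 87.33 × 147 = 12,840 g.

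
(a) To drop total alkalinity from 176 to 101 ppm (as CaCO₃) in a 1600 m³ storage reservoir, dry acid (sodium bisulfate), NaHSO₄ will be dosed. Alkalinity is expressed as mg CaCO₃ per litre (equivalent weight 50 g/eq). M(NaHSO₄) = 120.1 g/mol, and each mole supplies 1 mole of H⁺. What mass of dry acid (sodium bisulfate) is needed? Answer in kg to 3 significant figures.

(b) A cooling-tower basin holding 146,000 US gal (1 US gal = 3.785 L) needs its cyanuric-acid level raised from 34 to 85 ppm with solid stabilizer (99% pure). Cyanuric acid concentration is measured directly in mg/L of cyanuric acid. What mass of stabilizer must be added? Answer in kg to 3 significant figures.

(a) Volume: 1600 m³ = 1,600,000 L.
(a) Alkalinity to neutralize: (176 − 101) = 75 mg/L as CaCO₃ × 1,600,000 L = 120,000 g as CaCO₃.
(a) Equivalents of H⁺ required: 120,000 ÷ 50 g/eq = 2400 eq = 2400 mol NaHSO₄.
(a) Mass of NaHSO₄: 2400 × 120.1 = 288,200 g.

(b) Volume: 146,000 US gal × 3.785 L/gal = 552,610 L.
(b) CYA to add: (85 − 34) = 51 mg/L × 552,610 L = 28,180 g cyanuric acid.
(b) At 99% purity: 28,180 / 0.99 = 28,470 g product.

(a) 288 kg; (b) 28.5 kg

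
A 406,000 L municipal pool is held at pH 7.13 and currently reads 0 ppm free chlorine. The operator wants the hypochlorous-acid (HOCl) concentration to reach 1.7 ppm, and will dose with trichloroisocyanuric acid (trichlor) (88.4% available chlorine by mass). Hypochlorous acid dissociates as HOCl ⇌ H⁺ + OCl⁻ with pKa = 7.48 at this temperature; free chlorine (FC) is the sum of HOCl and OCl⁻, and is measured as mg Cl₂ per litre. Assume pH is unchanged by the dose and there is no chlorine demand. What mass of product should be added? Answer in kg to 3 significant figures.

1.13 kg

[OCl⁻]/[HOCl] = 10^(pH − pKa) = 10^(7.13 − 7.48) = 0.4467; fraction as HOCl = 1/(1 + 0.4467) = 0.6912.
Free chlorine required for 1.7 ppm HOCl: 1.7 / 0.6912 = 2.459 ppm.
FC to add: 2.459 − 0 = 2.459 mg/L as Cl₂.
Cl₂ equivalent: 2.459 mg/L × 406,000 L = 998.5 g.
Product at 88.4% available Cl: 998.5 / 0.884 = 1130 g.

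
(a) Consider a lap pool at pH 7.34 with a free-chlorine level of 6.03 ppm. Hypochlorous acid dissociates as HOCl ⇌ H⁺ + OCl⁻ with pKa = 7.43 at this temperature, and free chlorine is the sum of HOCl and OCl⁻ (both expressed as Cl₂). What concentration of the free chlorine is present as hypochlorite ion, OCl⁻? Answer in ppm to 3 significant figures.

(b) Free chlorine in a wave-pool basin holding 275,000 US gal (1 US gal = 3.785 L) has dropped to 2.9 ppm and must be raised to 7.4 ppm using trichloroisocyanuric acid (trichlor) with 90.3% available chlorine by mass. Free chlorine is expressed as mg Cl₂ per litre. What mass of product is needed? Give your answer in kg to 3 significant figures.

(a) [OCl⁻]/[HOCl] = 10^(pH − pKa) = 10^(7.34 − 7.43) = 10^-0.09 = 0.8128.
(a) Fraction as HOCl = 1 / (1 + 0.8128) = 0.5516.
(a) OCl⁻ = (1 − 0.5516) × 6.03 ppm = 2.704 ppm.

(b) Volume: 275,000 US gal × 3.785 L/gal = 1,040,875 L.
(b) Chlorine deficit: 7.4 − 2.9 = 4.5 ppm = 4.5 mg/L as Cl₂.
(b) Cl₂ equivalent needed: 4.5 mg/L × 1,040,875 L = 4,684,000 mg = 4684 g.
(b) Product at 90.3% available chlorine: 4684 / 0.903 = 5187 g.

(a) 2.70 ppm; (b) 5.19 kg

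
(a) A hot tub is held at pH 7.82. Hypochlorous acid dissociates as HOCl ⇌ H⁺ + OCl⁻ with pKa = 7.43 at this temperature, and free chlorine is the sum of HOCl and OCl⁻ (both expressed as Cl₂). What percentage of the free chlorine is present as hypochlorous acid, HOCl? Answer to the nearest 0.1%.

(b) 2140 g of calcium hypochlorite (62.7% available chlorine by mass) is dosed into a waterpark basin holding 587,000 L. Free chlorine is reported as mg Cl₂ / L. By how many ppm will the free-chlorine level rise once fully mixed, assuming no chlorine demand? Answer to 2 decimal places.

(a) 28.9%; (b) 2.29 ppm

(a) [OCl⁻]/[HOCl] = 10^(pH − pKa) = 10^(7.82 − 7.43) = 10^0.39 = 2.455.
(a) Fraction as HOCl = 1 / (1 + 2.455) = 0.2895.

(b) Available chlorine delivered: 2140 g × 0.627 = 1342 g as Cl₂.
(b) Concentration rise: 1342 g / 587,000 L = 2.286 mg/L = 2.29 ppm.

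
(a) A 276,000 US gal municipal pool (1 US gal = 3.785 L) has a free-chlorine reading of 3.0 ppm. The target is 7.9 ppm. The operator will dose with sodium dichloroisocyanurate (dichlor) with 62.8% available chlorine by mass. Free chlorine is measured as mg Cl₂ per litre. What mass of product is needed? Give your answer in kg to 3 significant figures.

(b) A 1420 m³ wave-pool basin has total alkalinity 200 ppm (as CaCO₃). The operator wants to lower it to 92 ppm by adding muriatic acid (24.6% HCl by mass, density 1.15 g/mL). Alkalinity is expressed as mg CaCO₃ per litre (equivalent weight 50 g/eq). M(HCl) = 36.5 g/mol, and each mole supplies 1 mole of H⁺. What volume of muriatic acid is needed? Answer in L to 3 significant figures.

(a) Volume: 276,000 US gal × 3.785 L/gal = 1,044,660 L.
(a) Chlorine deficit: 7.9 − 3.0 = 4.9 ppm = 4.9 mg/L as Cl₂.
(a) Cl₂ equivalent needed: 4.9 mg/L × 1,044,660 L = 5,119,000 mg = 5119 g.
(a) Product at 62.8% available chlorine: 5119 / 0.628 = 8151 g.

(b) Volume: 1420 m³ = 1,420,000 L.
(b) Alkalinity to neutralize: (200 − 92) = 108 mg/L as CaCO₃ × 1,420,000 L = 153,400 g as CaCO₃.
(b) Equivalents of H⁺ required: 153,400 ÷ 50 g/eq = 3067 eq = 3067 mol HCl.
(b) Mass of HCl: 3067 × 36.5 = 112,000 g.
(b) Mass of 24.6% solution: 112,000 / 0.246 = 455,100 g.
(b) Volume: 455,100 g ÷ 1.15 g/mL = 395,700 mL.

(a) 8.15 kg; (b) 396 L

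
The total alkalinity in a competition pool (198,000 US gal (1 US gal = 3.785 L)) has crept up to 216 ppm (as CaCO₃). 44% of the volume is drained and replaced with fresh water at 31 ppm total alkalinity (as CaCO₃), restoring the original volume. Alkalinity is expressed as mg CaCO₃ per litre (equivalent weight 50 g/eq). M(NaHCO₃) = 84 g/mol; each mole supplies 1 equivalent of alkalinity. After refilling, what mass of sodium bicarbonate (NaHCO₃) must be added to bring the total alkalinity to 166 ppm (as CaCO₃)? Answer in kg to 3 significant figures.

Volume: 198,000 US gal × 3.785 L/gal = 749,430 L.
After draining 44% and refilling: 216 × 0.56 + 31 × 0.44 = 134.6 ppm.
Deficit to target: 166 − 134.6 = 31.4 mg/L.
As CaCO₃: 31.4 mg/L × 749,430 L = 23,530 g; ÷ 50 g/eq ÷ 1 = 470.6 mol NaHCO₃.
Mass: 470.6 × 84 = 39,530 g.

39.5 kg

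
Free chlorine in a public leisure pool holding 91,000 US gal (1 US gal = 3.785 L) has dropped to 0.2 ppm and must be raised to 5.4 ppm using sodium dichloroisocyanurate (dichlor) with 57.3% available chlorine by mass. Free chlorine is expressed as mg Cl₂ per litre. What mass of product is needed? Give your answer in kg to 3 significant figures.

3.13 kg

Volume: 91,000 US gal × 3.785 L/gal = 344,435 L.
Chlorine deficit: 5.4 − 0.2 = 5.2 ppm = 5.2 mg/L as Cl₂.
Cl₂ equivalent needed: 5.2 mg/L × 344,435 L = 1,791,000 mg = 1791 g.
Product at 57.3% available chlorine: 1791 / 0.573 = 3126 g.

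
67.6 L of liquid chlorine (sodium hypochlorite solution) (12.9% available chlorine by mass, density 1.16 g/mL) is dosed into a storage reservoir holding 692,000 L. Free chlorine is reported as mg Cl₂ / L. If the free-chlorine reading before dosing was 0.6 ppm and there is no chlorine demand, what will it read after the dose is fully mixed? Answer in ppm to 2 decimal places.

15.22 ppm

Mass of solution: 67.6 L × 1000 mL/L × 1.16 g/mL = 78,420 g.
Available chlorine delivered: 78,420 g × 0.129 = 10,120 g as Cl₂.
Concentration rise: 10,120 g / 692,000 L = 14.62 mg/L = 14.62 ppm.
Final FC: 0.6 + 14.62 = 15.22 ppm.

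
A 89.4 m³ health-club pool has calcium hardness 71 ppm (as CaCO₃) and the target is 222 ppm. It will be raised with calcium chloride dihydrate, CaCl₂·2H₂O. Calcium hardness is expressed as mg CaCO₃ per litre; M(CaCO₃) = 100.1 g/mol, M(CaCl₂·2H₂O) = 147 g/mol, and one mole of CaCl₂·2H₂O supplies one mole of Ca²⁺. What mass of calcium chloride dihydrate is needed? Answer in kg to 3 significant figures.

19.8 kg

Volume: 89.4 m³ = 89,400 L.
Hardness to add: (222 − 71) = 151 mg/L as CaCO₃ × 89,400 L = 13,500 g as CaCO₃.
Moles of Ca²⁺ (1 mol Ca²⁺ ≡ 1 mol CaCO₃): 13,500 / 100.1 g/mol = 134.9 mol.
Mass of CaCl₂·2H₂O: 134.9 × 147 = 19,820 g.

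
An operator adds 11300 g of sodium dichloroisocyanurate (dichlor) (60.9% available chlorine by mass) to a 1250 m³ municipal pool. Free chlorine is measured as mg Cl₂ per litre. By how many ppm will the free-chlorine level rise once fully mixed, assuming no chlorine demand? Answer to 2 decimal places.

5.51 ppm

Volume: 1250 m³ = 1,250,000 L.
Available chlorine delivered: 11,300 g × 0.609 = 6882 g as Cl₂.
Concentration rise: 6882 g / 1,250,000 L = 5.505 mg/L = 5.51 ppm.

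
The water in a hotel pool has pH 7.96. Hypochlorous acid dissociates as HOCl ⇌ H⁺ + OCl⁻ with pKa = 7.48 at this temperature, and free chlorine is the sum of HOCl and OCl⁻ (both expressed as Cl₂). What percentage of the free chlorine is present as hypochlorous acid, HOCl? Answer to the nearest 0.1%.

24.9%

[OCl⁻]/[HOCl] = 10^(pH − pKa) = 10^(7.96 − 7.48) = 10^0.48 = 3.02.
Fraction as HOCl = 1 / (1 + 3.02) = 0.2488.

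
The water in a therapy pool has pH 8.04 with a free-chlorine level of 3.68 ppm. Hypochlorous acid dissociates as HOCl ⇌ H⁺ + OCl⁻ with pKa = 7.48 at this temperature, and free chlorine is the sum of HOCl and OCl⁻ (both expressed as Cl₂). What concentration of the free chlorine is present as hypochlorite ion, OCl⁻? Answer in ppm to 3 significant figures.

[OCl⁻]/[HOCl] = 10^(pH − pKa) = 10^(8.04 − 7.48) = 10^0.56 = 3.631.
Fraction as HOCl = 1 / (1 + 3.631) = 0.2159.
OCl⁻ = (1 − 0.2159) × 3.68 ppm = 2.885 ppm.

2.89 ppm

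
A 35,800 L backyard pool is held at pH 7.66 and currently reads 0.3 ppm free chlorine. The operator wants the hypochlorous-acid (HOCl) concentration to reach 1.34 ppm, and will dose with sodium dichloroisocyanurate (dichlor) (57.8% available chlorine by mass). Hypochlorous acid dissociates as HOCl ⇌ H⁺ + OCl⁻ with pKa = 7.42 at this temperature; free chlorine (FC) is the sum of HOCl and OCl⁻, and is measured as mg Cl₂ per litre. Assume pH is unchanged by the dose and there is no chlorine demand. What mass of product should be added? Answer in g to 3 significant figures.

[OCl⁻]/[HOCl] = 10^(pH − pKa) = 10^(7.66 − 7.42) = 1.738; fraction as HOCl = 1/(1 + 1.738) = 0.3653.
Free chlorine required for 1.34 ppm HOCl: 1.34 / 0.3653 = 3.669 ppm.
FC to add: 3.669 − 0.3 = 3.369 mg/L as Cl₂.
Cl₂ equivalent: 3.369 mg/L × 35,800 L = 120.6 g.
Product at 57.8% available Cl: 120.6 / 0.578 = 208.6 g.

209 g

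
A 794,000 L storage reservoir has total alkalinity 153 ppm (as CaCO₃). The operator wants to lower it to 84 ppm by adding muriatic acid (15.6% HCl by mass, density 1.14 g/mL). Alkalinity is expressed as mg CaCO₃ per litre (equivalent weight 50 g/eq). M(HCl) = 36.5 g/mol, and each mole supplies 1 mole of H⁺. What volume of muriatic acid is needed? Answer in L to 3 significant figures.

Alkalinity to neutralize: (153 − 84) = 69 mg/L as CaCO₃ × 794,000 L = 54,790 g as CaCO₃.
Equivalents of H⁺ required: 54,790 ÷ 50 g/eq = 1096 eq = 1096 mol HCl.
Mass of HCl: 1096 × 36.5 = 39,990 g.
Mass of 15.6% solution: 39,990 / 0.156 = 256,400 g.
Volume: 256,400 g ÷ 1.14 g/mL = 224,900 mL.

225 L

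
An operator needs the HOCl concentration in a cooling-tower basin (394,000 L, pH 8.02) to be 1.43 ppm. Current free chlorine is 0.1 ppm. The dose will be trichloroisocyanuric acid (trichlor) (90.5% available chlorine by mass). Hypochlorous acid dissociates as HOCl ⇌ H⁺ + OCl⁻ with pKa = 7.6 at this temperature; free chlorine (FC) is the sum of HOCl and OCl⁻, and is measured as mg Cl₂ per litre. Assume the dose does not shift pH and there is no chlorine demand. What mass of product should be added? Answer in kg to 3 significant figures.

[OCl⁻]/[HOCl] = 10^(pH − pKa) = 10^(8.02 − 7.6) = 2.63; fraction as HOCl = 1/(1 + 2.63) = 0.2755.
Free chlorine required for 1.43 ppm HOCl: 1.43 / 0.2755 = 5.191 ppm.
FC to add: 5.191 − 0.1 = 5.091 mg/L as Cl₂.
Cl₂ equivalent: 5.091 mg/L × 394,000 L = 2006 g.
Product at 90.5% available Cl: 2006 / 0.905 = 2217 g.

2.22 kg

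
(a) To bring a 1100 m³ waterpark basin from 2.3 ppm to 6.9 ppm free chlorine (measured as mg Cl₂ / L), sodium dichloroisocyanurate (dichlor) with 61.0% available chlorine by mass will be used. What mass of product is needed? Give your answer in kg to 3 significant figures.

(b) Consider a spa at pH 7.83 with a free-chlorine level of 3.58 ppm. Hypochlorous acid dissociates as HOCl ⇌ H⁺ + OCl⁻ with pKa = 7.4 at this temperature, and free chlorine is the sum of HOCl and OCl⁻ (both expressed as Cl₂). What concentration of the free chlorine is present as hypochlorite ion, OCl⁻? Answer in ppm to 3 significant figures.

(a) 8.30 kg; (b) 2.61 ppm

(a) Volume: 1100 m³ = 1,100,000 L.
(a) Chlorine deficit: 6.9 − 2.3 = 4.6 ppm = 4.6 mg/L as Cl₂.
(a) Cl₂ equivalent needed: 4.6 mg/L × 1,100,000 L = 5,060,000 mg = 5060 g.
(a) Product at 61.0% available chlorine: 5060 / 0.61 = 8295 g.

(b) [OCl⁻]/[HOCl] = 10^(pH − pKa) = 10^(7.83 − 7.4) = 10^0.43 = 2.692.
(b) Fraction as HOCl = 1 / (1 + 2.692) = 0.2709.
(b) OCl⁻ = (1 − 0.2709) × 3.58 ppm = 2.61 ppm.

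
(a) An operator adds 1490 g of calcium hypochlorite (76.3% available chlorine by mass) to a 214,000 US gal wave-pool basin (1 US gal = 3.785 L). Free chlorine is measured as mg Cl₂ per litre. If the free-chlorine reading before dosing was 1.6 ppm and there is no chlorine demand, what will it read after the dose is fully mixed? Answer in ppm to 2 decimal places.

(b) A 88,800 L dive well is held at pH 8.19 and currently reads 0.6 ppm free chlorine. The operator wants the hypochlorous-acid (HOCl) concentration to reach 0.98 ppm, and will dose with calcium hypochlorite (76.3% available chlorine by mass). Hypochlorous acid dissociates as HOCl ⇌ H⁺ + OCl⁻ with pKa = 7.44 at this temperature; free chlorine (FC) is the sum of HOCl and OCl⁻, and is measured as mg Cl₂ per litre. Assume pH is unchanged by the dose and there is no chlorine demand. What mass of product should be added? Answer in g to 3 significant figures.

(a) 3.00 ppm; (b) 686 g

(a) Volume: 214,000 US gal × 3.785 L/gal = 809,990 L.
(a) Available chlorine delivered: 1490 g × 0.763 = 1137 g as Cl₂.
(a) Concentration rise: 1137 g / 809,990 L = 1.404 mg/L = 1.40 ppm.
(a) Final FC: 1.6 + 1.40 = 3.00 ppm.

(b) [OCl⁻]/[HOCl] = 10^(pH − pKa) = 10^(8.19 − 7.44) = 5.623; fraction as HOCl = 1/(1 + 5.623) = 0.151.
(b) Free chlorine required for 0.98 ppm HOCl: 0.98 / 0.151 = 6.491 ppm.
(b) FC to add: 6.491 − 0.6 = 5.891 mg/L as Cl₂.
(b) Cl₂ equivalent: 5.891 mg/L × 88,800 L = 523.1 g.
(b) Product at 76.3% available Cl: 523.1 / 0.763 = 685.6 g.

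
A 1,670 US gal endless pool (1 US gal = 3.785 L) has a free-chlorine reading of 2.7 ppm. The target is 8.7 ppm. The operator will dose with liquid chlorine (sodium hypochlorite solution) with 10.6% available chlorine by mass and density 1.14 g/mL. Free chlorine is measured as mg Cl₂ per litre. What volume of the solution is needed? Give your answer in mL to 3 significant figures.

Volume: 1,670 US gal × 3.785 L/gal = 6,321 L.
Chlorine deficit: 8.7 − 2.7 = 6 ppm = 6 mg/L as Cl₂.
Cl₂ equivalent needed: 6 mg/L × 6,321 L = 37,930 mg = 37.93 g.
Product at 10.6% available chlorine: 37.93 / 0.106 = 357.8 g.
Volume at density 1.14 g/mL: 357.8 g ÷ 1.14 g/mL = 313.9 mL.

314 mL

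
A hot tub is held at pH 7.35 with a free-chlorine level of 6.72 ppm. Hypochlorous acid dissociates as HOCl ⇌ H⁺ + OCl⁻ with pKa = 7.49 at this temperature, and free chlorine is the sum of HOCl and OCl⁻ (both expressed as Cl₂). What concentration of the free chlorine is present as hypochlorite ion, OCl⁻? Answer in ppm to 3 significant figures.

[OCl⁻]/[HOCl] = 10^(pH − pKa) = 10^(7.35 − 7.49) = 10^-0.14 = 0.7244.
Fraction as HOCl = 1 / (1 + 0.7244) = 0.5799.
OCl⁻ = (1 − 0.5799) × 6.72 ppm = 2.823 ppm.

2.82 ppm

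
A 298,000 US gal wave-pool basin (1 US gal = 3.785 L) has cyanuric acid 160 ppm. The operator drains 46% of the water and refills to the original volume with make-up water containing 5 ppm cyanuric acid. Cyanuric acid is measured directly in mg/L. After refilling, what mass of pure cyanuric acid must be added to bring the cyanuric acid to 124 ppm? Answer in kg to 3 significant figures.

Volume: 298,000 US gal × 3.785 L/gal = 1,127,930 L.
After draining 46% and refilling: 160 × 0.54 + 5 × 0.46 = 88.7 ppm.
Deficit to target: 124 − 88.7 = 35.3 mg/L.
Mass: 35.3 mg/L × 1,127,930 L = 39,820 g cyanuric acid.

39.8 kg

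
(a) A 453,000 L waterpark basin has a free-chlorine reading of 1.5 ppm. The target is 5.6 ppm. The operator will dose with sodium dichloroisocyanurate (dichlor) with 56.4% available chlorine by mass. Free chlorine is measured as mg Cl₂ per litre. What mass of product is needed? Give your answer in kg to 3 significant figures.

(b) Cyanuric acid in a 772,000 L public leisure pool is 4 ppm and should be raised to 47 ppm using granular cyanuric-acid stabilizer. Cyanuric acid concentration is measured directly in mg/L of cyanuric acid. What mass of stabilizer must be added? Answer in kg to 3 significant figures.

(a) Chlorine deficit: 5.6 − 1.5 = 4.1 ppm = 4.1 mg/L as Cl₂.
(a) Cl₂ equivalent needed: 4.1 mg/L × 453,000 L = 1,857,000 mg = 1857 g.
(a) Product at 56.4% available chlorine: 1857 / 0.564 = 3293 g.

(b) CYA to add: (47 − 4) = 43 mg/L × 772,000 L = 33,200 g cyanuric acid.

(a) 3.29 kg; (b) 33.2 kg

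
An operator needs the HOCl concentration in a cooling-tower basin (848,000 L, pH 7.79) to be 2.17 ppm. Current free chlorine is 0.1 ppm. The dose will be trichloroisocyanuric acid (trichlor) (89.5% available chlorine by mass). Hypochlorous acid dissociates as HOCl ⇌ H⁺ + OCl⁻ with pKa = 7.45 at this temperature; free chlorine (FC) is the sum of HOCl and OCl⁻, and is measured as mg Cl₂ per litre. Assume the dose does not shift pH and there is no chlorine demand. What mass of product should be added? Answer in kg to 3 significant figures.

6.46 kg

[OCl⁻]/[HOCl] = 10^(pH − pKa) = 10^(7.79 − 7.45) = 2.188; fraction as HOCl = 1/(1 + 2.188) = 0.3137.
Free chlorine required for 2.17 ppm HOCl: 2.17 / 0.3137 = 6.917 ppm.
FC to add: 6.917 − 0.1 = 6.817 mg/L as Cl₂.
Cl₂ equivalent: 6.817 mg/L × 848,000 L = 5781 g.
Product at 89.5% available Cl: 5781 / 0.895 = 6459 g.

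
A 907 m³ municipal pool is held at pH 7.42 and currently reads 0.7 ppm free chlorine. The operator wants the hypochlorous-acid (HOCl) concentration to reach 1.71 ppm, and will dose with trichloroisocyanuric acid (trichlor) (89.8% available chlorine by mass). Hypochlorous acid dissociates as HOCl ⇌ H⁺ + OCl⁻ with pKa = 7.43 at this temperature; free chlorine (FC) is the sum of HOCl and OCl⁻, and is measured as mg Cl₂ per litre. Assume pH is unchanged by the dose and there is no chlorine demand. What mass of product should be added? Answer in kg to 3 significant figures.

Volume: 907 m³ = 907,000 L.
[OCl⁻]/[HOCl] = 10^(pH − pKa) = 10^(7.42 − 7.43) = 0.9772; fraction as HOCl = 1/(1 + 0.9772) = 0.5058.
Free chlorine required for 1.71 ppm HOCl: 1.71 / 0.5058 = 3.381 ppm.
FC to add: 3.381 − 0.7 = 2.681 mg/L as Cl₂.
Cl₂ equivalent: 2.681 mg/L × 907,000 L = 2432 g.
Product at 89.8% available Cl: 2432 / 0.898 = 2708 g.

2.71 kg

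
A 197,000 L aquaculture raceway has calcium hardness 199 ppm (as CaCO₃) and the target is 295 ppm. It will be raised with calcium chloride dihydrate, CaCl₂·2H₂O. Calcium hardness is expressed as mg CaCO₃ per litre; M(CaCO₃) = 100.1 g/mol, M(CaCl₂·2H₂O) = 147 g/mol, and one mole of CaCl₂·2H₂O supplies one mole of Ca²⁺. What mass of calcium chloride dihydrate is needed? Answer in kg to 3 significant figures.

27.8 kg

Hardness to add: (295 − 199) = 96 mg/L as CaCO₃ × 197,000 L = 18,910 g as CaCO₃.
Moles of Ca²⁺ (1 mol Ca²⁺ ≡ 1 mol CaCO₃): 18,910 / 100.1 g/mol = 188.9 mol.
Mass of CaCl₂·2H₂O: 188.9 × 147 = 27,770 g.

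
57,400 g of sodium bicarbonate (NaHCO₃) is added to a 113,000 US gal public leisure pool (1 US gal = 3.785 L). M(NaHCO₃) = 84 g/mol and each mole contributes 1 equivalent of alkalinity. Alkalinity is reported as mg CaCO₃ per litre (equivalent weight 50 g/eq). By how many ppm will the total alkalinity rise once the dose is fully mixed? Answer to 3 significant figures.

Volume: 113,000 US gal × 3.785 L/gal = 427,705 L.
Moles of NaHCO₃: 57,400 g ÷ 84 g/mol = 683.3 mol → 683.3 eq of alkalinity.
As CaCO₃: 683.3 eq × 50 g/eq = 34,170 g.
Rise: 34,170 g / 427,705 L × 1000 = 79.88 mg/L.

79.9 ppm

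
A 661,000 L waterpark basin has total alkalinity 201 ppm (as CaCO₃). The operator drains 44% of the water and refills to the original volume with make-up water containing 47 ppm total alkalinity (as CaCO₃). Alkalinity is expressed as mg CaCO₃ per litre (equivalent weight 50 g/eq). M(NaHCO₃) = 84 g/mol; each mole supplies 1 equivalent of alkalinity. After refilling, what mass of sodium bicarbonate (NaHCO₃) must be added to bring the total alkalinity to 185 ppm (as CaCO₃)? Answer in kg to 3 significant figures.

After draining 44% and refilling: 201 × 0.56 + 47 × 0.44 = 133.24 ppm.
Deficit to target: 185 − 133.24 = 51.76 mg/L.
As CaCO₃: 51.76 mg/L × 661,000 L = 34,210 g; ÷ 50 g/eq ÷ 1 = 684.3 mol NaHCO₃.
Mass: 684.3 × 84 = 57,480 g.

57.5 kg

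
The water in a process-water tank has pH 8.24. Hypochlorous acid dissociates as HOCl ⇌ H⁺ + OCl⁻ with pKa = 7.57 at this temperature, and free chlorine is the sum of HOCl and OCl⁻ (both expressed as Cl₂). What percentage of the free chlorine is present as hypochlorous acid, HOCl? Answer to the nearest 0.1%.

[OCl⁻]/[HOCl] = 10^(pH − pKa) = 10^(8.24 − 7.57) = 10^0.67 = 4.677.
Fraction as HOCl = 1 / (1 + 4.677) = 0.1761.

17.6%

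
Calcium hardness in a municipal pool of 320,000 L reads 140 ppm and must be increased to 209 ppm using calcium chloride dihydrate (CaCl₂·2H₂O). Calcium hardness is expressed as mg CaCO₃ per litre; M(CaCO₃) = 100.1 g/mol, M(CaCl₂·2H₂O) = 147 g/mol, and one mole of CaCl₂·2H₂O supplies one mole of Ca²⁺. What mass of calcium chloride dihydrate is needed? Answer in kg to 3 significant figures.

Hardness to add: (209 − 140) = 69 mg/L as CaCO₃ × 320,000 L = 22,080 g as CaCO₃.
Moles of Ca²⁺ (1 mol Ca²⁺ ≡ 1 mol CaCO₃): 22,080 / 100.1 g/mol = 220.6 mol.
Mass of CaCl₂·2H₂O: 220.6 × 147 = 32,430 g.

32.4 kg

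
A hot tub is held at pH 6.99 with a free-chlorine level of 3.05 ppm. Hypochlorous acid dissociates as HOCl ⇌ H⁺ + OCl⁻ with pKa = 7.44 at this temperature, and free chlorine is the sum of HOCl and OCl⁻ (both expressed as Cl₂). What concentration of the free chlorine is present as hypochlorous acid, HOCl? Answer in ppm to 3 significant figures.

2.25 ppm

[OCl⁻]/[HOCl] = 10^(pH − pKa) = 10^(6.99 − 7.44) = 10^-0.45 = 0.3548.
Fraction as HOCl = 1 / (1 + 0.3548) = 0.7381.
HOCl = 0.7381 × 3.05 ppm = 2.251 ppm.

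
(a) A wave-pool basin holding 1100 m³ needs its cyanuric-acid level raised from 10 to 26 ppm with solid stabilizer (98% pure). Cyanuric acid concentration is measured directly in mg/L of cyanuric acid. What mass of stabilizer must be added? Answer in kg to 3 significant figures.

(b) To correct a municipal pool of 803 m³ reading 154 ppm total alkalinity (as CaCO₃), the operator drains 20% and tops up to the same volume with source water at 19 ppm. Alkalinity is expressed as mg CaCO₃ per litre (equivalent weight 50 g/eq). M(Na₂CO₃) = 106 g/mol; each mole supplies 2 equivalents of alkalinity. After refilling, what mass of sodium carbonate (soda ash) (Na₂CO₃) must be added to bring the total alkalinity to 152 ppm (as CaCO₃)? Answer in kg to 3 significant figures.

(a) 18.0 kg; (b) 21.3 kg

(a) Volume: 1100 m³ = 1,100,000 L.
(a) CYA to add: (26 − 10) = 16 mg/L × 1,100,000 L = 17,600 g cyanuric acid.
(a) At 98% purity: 17,600 / 0.98 = 17,960 g product.

(b) Volume: 803 m³ = 803,000 L.
(b) After draining 20% and refilling: 154 × 0.80 + 19 × 0.20 = 127 ppm.
(b) Deficit to target: 152 − 127 = 25 mg/L.
(b) As CaCO₃: 25 mg/L × 803,000 L = 20,080 g; ÷ 50 g/eq ÷ 2 = 200.8 mol Na₂CO₃.
(b) Mass: 200.8 × 106 = 21,280 g.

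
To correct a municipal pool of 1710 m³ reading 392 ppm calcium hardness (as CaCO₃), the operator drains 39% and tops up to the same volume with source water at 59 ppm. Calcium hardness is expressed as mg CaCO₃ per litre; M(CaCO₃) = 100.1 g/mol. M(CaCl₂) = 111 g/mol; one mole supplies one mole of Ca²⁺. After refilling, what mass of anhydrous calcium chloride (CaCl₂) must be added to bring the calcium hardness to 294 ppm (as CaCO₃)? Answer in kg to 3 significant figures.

60.4 kg

Volume: 1710 m³ = 1,710,000 L.
After draining 39% and refilling: 392 × 0.61 + 59 × 0.39 = 262.13 ppm.
Deficit to target: 294 − 262.13 = 31.87 mg/L.
As CaCO₃: 31.87 mg/L × 1,710,000 L = 54,500 g; ÷ 100.1 = 544.4 mol Ca²⁺.
Mass: 544.4 × 111 = 60,430 g.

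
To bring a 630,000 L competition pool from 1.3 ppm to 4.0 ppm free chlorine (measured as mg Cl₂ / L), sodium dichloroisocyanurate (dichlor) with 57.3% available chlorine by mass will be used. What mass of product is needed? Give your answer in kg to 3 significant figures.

Chlorine deficit: 4.0 − 1.3 = 2.7 ppm = 2.7 mg/L as Cl₂.
Cl₂ equivalent needed: 2.7 mg/L × 630,000 L = 1,701,000 mg = 1701 g.
Product at 57.3% available chlorine: 1701 / 0.573 = 2969 g.

2.97 kg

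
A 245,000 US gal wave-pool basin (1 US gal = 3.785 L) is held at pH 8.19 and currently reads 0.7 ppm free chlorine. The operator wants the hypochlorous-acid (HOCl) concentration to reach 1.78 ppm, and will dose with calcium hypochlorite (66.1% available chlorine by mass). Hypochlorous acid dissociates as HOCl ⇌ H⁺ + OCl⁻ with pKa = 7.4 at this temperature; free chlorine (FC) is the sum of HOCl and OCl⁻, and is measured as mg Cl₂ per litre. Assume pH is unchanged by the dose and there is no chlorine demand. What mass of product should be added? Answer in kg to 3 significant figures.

Volume: 245,000 US gal × 3.785 L/gal = 927,325 L.
[OCl⁻]/[HOCl] = 10^(pH − pKa) = 10^(8.19 − 7.4) = 6.166; fraction as HOCl = 1/(1 + 6.166) = 0.1395.
Free chlorine required for 1.78 ppm HOCl: 1.78 / 0.1395 = 12.76 ppm.
FC to add: 12.76 − 0.7 = 12.06 mg/L as Cl₂.
Cl₂ equivalent: 12.06 mg/L × 927,325 L = 11,180 g.
Product at 66.1% available Cl: 11,180 / 0.661 = 16,910 g.

16.9 kg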